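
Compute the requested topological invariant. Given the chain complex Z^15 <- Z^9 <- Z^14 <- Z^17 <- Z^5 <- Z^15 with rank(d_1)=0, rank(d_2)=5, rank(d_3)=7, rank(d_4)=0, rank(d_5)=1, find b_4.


rank H_k = rank(ker d_k) - rank(im d_{k+1}).
rank(ker d_4) = rank(C_4) - rank(d_4) = 5 - 0 = 5.
rank(im d_{4+1}) = 1.
rank H_4 = 5 - 1 = 4

4


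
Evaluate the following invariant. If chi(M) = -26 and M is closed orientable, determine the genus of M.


chi = 2 - 2g for closed orientable surfaces.
-26 = 2 - 2g
2g = 2 - (-26) = 28
g = 14

14


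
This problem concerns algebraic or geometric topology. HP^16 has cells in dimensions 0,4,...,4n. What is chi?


HP^16 has one cell in each dimension 0, 4, ..., 4*16 (16+1 cells, all even-dim).
chi = 16 + 1 = 17

17


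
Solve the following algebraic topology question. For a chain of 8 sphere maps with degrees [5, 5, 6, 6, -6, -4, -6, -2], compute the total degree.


Degree is multiplicative: deg(composition) = product of degrees.
= (5) * (5) * (6) * (6) * (-6) * (-4) * (-6) * (-2) = 259200

259200


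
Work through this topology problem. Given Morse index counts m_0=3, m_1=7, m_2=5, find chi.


Morse theory: chi(M) = sum_k (-1)^k m_k where m_k = #(index-k critical points).
= (3) + (-7) + (5) = 1

1


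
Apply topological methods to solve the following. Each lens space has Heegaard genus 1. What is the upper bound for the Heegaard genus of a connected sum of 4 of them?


Heegaard genus satisfies g(A#B) <= g(A) + g(B).
Each lens space has g = 1.
Upper bound: 4 * 1 = 4

4


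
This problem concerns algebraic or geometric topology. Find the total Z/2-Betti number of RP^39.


H^k(RP^39; Z/2) = Z/2 for each 0 <= k <= 39.
Total dimension = 39 + 1 = 40

40


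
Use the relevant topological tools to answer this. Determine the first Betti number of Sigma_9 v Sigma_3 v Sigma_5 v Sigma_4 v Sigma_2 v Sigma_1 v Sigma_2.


For a wedge X v Y: reduced H_k(X v Y) = H_k(X) + H_k(Y).
Each Sigma_g contributes b_1 = 2g.
b_1 = 18 + 6 + 10 + 8 + 4 + 2 + 4 = 52

52


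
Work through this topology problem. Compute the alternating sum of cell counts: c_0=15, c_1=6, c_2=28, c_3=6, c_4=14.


chi = sum_k (-1)^k c_k.
= (-1)^0*15 + (-1)^1*6 + (-1)^2*28 + (-1)^3*6 + (-1)^4*14
= (15) + (-6) + (28) + (-6) + (14)
= 45

45


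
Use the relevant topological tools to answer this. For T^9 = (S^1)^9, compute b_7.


By the Kunneth formula, b_k(T^n) = C(n,k).
b_7(T^9) = C(9,7).
C(9,7) = 9!/(7!*2!) = 36

36


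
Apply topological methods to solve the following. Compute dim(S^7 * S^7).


Join of spheres: S^m * S^n = S^{m+n+1}.
dim = 7 + 7 + 1 = 15

15


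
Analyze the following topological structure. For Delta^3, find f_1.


Delta^3 has 3+1 vertices. A 1-face is a choice of 1+1 vertices.
f_1 = C(3+1, 1+1) = C(4,2) = 6

6


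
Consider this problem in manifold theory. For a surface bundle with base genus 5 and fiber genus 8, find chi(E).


For a fiber bundle F -> E -> B (with CW structure): chi(E) = chi(B) * chi(F).
chi(Sigma_5) = -8, chi(Sigma_8) = -14.
chi(E) = (-8) * (-14) = 112

112


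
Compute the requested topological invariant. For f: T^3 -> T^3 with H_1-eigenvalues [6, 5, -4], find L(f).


For a torus self-map: L(f) = det(I - A) where A acts on H_1.
L(f) = (1-6) * (1-5) * (1--4) = -5 * -4 * 5 = 100

100


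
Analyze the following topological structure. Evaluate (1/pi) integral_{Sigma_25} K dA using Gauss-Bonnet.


Gauss-Bonnet: integral K dA = 2*pi*chi(M).
chi(Sigma_25) = 2 - 2*25 = -48.
(integral K dA)/pi = 2*chi = 2*(-48) = -96

-96


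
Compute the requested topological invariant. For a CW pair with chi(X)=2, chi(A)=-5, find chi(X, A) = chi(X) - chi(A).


Relative Euler characteristic: chi(X, A) = chi(X) - chi(A).
= 2 - (-5) = 7

7


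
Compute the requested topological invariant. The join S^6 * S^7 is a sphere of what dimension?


Join of spheres: S^m * S^n = S^{m+n+1}.
dim = 6 + 7 + 1 = 14

14


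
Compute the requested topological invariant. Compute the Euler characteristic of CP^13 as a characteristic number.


For any closed oriented manifold, <e(TM),[M]> = chi(M).
chi(CP^13) = 13+1 = 14

14


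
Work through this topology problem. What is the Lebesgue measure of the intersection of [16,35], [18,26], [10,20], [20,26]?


Intersection = [max(a_i), min(b_i)] = [20, 20].
Length = 20 - 20 = 0

0


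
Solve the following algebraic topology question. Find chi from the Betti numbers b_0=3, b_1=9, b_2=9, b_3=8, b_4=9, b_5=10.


chi = sum_k (-1)^k b_k.
= (3) + (-9) + (9) + (-8) + (9) + (-10)
= -6

-6


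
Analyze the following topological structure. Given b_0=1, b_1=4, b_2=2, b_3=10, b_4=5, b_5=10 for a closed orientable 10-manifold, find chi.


By Poincare duality b_k = b_{10-k}, so full Betti numbers: b_0=1, b_1=4, b_2=2, b_3=10, b_4=5, b_5=10, b_6=5, b_7=10, b_8=2, b_9=4, b_10=1.
chi = sum (-1)^k b_k = -22

-22


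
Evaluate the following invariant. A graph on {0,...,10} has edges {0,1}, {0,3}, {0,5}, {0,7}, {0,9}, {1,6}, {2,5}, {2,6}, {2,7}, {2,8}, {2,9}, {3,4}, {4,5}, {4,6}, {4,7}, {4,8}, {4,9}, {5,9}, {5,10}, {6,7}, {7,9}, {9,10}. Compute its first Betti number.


b_1 = E - V + (number of components).
E = 22, V = 11, components = 1.
b_1 = 22 - 11 + 1 = 12

12


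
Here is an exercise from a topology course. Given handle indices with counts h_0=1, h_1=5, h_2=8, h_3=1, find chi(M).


Handles of index k contribute (-1)^k to chi (same as CW cells).
chi = (1) + (-5) + (8) + (-1) = 3

3


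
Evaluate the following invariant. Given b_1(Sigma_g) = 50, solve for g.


For a closed orientable surface: b_1 = 2g.
50 = 2g
g = 50 / 2 = 25

25


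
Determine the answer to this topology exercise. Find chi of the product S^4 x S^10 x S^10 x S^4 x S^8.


chi is multiplicative: chi(X x Y) = chi(X) chi(Y).
Each even-dim sphere has chi = 2. There are 5 factors.
chi = 2^5 = 32

32


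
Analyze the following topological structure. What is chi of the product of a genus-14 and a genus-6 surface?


chi(Sigma_14) = 2 - 2*14 = -26
chi(Sigma_6) = 2 - 2*6 = -10
chi(product) = (-26) * (-10) = 260

260


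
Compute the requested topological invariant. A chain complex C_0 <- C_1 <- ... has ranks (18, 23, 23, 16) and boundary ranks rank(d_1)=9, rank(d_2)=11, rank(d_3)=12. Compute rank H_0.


rank H_k = rank(ker d_k) - rank(im d_{k+1}).
rank(ker d_0) = rank(C_0) - rank(d_0) = 18 - 0 = 18.
rank(im d_{0+1}) = 9.
rank H_0 = 18 - 9 = 9

9


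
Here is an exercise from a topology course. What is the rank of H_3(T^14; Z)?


By the Kunneth formula, b_k(T^n) = C(n,k).
b_3(T^14) = C(14,3).
C(14,3) = 14!/(3!*11!) = 364

364


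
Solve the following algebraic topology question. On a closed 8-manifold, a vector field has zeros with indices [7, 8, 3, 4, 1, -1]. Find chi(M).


Poincare-Hopf: chi(M) = sum of indices of zeros.
chi = (7) + (8) + (3) + (4) + (1) + (-1) = 22

22


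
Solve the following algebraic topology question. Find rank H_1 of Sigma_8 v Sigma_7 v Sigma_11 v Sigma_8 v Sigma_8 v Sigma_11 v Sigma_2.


For a wedge X v Y: reduced H_k(X v Y) = H_k(X) + H_k(Y).
Each Sigma_g contributes b_1 = 2g.
b_1 = 16 + 14 + 22 + 16 + 16 + 22 + 4 = 110

110


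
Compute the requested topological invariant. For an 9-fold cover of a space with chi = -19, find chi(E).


For a finite covering: chi(E) = (number of sheets) * chi(B).
chi(E) = 9 * (-19) = -171

-171


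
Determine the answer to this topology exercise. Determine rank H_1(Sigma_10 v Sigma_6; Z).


For a wedge: H_1(A v B) = H_1(A) + H_1(B).
b_1(Sigma_10) = 20, b_1(Sigma_6) = 12.
b_1 = 20 + 12 = 32

32


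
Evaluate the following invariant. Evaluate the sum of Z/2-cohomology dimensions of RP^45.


H^k(RP^45; Z/2) = Z/2 for each 0 <= k <= 45.
Total dimension = 45 + 1 = 46

46


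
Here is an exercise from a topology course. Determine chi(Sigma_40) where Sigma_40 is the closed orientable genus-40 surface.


For a closed orientable surface of genus g: chi = 2 - 2g.
Here g = 40.
chi = 2 - 2*40 = 2 - 80 = -78

-78


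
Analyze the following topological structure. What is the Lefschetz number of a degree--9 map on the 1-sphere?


On S^1: L(f) = tr(f_0*) + (-1)^1 tr(f_1*) = 1 + (-1)^1 * deg(f).
L(f) = 1 + (-1)^1 * -9 = 1 + 9 = 10

10


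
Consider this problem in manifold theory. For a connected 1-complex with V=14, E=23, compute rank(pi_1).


For a connected graph: rank(pi_1) = b_1 = E - V + 1 = 1 - chi.
chi = V - E = 14 - 23 = -9.
rank = 1 - (-9) = 23 - 14 + 1 = 10

10


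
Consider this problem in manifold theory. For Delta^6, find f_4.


Delta^6 has 6+1 vertices. A 4-face is a choice of 4+1 vertices.
f_4 = C(6+1, 4+1) = C(7,5) = 21

21


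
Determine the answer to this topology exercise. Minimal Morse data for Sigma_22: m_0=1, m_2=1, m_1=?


A perfect Morse function has m_k = b_k.
For Sigma_22: b_0=1, b_1=2g=44, b_2=1.
Saddles m_1 = 2g = 44

44


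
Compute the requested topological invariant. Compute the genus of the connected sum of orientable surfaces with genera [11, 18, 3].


Genus is additive under connected sum of orientable surfaces.
g = 11 + 18 + 3 = 32

32


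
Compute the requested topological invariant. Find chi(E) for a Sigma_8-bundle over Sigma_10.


For a fiber bundle F -> E -> B (with CW structure): chi(E) = chi(B) * chi(F).
chi(Sigma_10) = -18, chi(Sigma_8) = -14.
chi(E) = (-18) * (-14) = 252

252


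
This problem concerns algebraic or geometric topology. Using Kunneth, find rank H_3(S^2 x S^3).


Each S^d has Poincare polynomial 1 + t^d.
The product S^2 x S^3 has Poincare polynomial prod(1+t^d_i).
Expanding: b_0=1, b_2=1, b_3=1, b_5=1.
b_3 = 1

1


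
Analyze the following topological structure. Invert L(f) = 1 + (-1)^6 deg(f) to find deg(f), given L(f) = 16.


L(f) = 1 + (-1)^6 deg(f) on S^6.
16 = 1 + (-1)^6 * deg(f)
(-1)^6 * deg(f) = 15
deg(f) = 15

15


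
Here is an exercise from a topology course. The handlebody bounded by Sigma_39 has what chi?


A genus-g handlebody deformation retracts to a wedge of g circles.
chi(vee_g S^1) = 1 - g.
chi(H_39) = 1 - 39 = -38

-38


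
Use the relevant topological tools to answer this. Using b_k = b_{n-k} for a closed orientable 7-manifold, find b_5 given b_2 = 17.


Poincare duality for closed orientable n-manifolds: b_k = b_{n-k}.
Here n = 7, so b_5 = b_2 = 17

17


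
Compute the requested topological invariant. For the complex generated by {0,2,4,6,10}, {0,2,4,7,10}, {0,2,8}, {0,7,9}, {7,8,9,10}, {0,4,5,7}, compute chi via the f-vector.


Enumerate all faces; f-vector: f_0=9, f_1=25, f_2=25, f_3=11, f_4=2.
chi = sum (-1)^k f_k = 0

0


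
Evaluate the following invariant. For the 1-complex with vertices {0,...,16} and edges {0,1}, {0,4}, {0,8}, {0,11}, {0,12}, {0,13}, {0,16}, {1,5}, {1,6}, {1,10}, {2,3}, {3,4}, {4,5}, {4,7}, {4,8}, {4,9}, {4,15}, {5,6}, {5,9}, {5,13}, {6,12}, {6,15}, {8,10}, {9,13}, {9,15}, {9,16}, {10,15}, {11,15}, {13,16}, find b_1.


b_1 = E - V + (number of components).
E = 29, V = 17, components = 2.
b_1 = 29 - 17 + 2 = 14

14


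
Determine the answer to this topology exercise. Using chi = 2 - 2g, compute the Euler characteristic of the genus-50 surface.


For a closed orientable surface of genus g: chi = 2 - 2g.
Here g = 50.
chi = 2 - 2*50 = 2 - 100 = -98

-98


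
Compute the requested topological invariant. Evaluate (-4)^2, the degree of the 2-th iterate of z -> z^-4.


deg(f) = -4. Degree is multiplicative: deg(f^2) = (deg f)^2.
deg(f^2) = (-4)^2 = 16

16


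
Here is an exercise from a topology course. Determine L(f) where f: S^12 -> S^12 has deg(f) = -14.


On S^12: L(f) = tr(f_0*) + (-1)^12 tr(f_12*) = 1 + (-1)^12 * deg(f).
L(f) = 1 + (-1)^12 * -14 = 1 + -14 = -13

-13


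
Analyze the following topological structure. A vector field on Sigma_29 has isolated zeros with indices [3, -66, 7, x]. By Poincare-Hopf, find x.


Poincare-Hopf: sum of indices = chi(M).
chi(Sigma_29) = 2 - 2*29 = -56.
Sum of known indices = -56.
x = chi - (sum known) = -56 - (-56) = 0

0


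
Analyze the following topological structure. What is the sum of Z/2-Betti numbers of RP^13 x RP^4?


dim H^*(RP^n; Z/2) = n+1 (one Z/2 in each degree 0..n).
Total Betti number is multiplicative.
Total = (13+1) * (4+1) = 14 * 5 = 70

70


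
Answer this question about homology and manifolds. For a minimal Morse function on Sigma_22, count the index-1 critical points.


A perfect Morse function has m_k = b_k.
For Sigma_22: b_0=1, b_1=2g=44, b_2=1.
Saddles m_1 = 2g = 44

44


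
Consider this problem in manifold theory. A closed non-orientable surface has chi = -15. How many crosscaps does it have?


chi = 2 - k for closed non-orientable surfaces with k crosscaps.
-15 = 2 - k
k = 2 - (-15) = 17

17


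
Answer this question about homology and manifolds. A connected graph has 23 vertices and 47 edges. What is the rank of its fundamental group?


For a connected graph: rank(pi_1) = b_1 = E - V + 1 = 1 - chi.
chi = V - E = 23 - 47 = -24.
rank = 1 - (-24) = 47 - 23 + 1 = 25

25


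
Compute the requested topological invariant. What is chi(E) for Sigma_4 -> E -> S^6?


chi(S^6) = 2 (n even), chi(Sigma_4) = 2 - 2*4 = -6.
chi(E) = 2 * (-6) = -12

-12


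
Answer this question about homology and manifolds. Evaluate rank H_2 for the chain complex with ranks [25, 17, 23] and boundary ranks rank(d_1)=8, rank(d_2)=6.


rank H_k = rank(ker d_k) - rank(im d_{k+1}).
rank(ker d_2) = rank(C_2) - rank(d_2) = 23 - 6 = 17.
rank(im d_{2+1}) = 0.
rank H_2 = 17 - 0 = 17

17


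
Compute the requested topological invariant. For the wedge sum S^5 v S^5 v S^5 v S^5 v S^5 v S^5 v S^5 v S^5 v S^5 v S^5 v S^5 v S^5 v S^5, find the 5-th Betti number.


For a wedge of spheres, H_k (k>0) is free on one generator per sphere of dimension k.
Spheres of dimension 5: count = 13.
b_5 = 13

13


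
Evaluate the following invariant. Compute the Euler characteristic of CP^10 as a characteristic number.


For any closed oriented manifold, <e(TM),[M]> = chi(M).
chi(CP^10) = 10+1 = 11

11


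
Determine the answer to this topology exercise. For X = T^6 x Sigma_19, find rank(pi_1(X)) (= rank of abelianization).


pi_1(A x B) = pi_1(A) x pi_1(B); rank of abelianization = b_1.
b_1(T^6) = 6, b_1(Sigma_19) = 2*19 = 38.
b_1(product) = 6 + 38 = 44

44


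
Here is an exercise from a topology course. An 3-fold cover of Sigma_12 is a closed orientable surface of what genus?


For an n-sheeted cover: chi(E) = n * chi(B).
chi(Sigma_12) = 2 - 2*12 = -22.
chi(E) = 3 * (-22) = -66.
genus(E) = (2 - chi(E))/2 = (2 - (-66))/2 = 68/2 = 34

34


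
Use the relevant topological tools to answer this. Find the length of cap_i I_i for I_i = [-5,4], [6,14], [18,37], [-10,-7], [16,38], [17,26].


Intersection = [max(a_i), min(b_i)] = [18, -7].
Since 18 > -7, the intersection is empty.
Length = 0

0


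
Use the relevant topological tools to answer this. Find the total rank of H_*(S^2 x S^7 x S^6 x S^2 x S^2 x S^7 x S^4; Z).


Total Betti number is multiplicative under products.
Each S^d (d>=1) has total Betti number 2.
There are 7 sphere factors.
Total = 2^7 = 128

128


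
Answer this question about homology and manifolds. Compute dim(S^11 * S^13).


Join of spheres: S^m * S^n = S^{m+n+1}.
dim = 11 + 13 + 1 = 25

25


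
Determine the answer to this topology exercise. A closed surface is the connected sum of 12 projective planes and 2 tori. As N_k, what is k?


Since a >= 1, the sum is non-orientable; each T^2 can be replaced by RP^2 # RP^2 (since T^2#RP^2 = 3RP^2).
Total crosscaps k = 12 + 2*2 = 16.
Check via chi: chi = 12*1 + 2*0 - (12+2-1)*2 = -14 = 2 - k = -14. Consistent.

16


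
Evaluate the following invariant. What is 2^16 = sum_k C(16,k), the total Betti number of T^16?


b_k(T^16) = C(16,k), so the sum over k is sum_k C(16,k) = 2^16.
Total = 2^16 = 65536

65536


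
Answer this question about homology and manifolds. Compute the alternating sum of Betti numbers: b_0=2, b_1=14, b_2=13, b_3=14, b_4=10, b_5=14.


chi = sum_k (-1)^k b_k.
= (2) + (-14) + (13) + (-14) + (10) + (-14)
= -17

-17


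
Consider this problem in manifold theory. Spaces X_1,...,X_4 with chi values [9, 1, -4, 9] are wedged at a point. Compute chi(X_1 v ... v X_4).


chi(A v B) = chi(A) + chi(B) - 1 (one point identified).
For 4 spaces: chi = (sum chi_i) - (4 - 1).
sum = 15; chi = 15 - 3 = 12

12


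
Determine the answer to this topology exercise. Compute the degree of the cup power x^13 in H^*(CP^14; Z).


|x| = 2 in H^*(CP^n).
|x^13| = 13 * |x| = 13 * 2 = 26

26


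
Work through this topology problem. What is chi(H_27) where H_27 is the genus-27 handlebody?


A genus-g handlebody deformation retracts to a wedge of g circles.
chi(vee_g S^1) = 1 - g.
chi(H_27) = 1 - 27 = -26

-26


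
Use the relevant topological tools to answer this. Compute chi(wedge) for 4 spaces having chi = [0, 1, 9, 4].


chi(A v B) = chi(A) + chi(B) - 1 (one point identified).
For 4 spaces: chi = (sum chi_i) - (4 - 1).
sum = 14; chi = 14 - 3 = 11

11


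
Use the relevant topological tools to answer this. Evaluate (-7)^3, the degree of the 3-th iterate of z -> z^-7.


deg(f) = -7. Degree is multiplicative: deg(f^3) = (deg f)^3.
deg(f^3) = (-7)^3 = -343

-343


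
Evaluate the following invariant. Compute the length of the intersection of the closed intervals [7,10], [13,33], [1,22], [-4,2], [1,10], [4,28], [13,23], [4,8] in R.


Intersection = [max(a_i), min(b_i)] = [13, 2].
Since 13 > 2, the intersection is empty.
Length = 0

0


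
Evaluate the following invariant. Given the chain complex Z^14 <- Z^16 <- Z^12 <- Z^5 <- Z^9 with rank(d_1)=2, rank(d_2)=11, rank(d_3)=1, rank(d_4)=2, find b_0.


rank H_k = rank(ker d_k) - rank(im d_{k+1}).
rank(ker d_0) = rank(C_0) - rank(d_0) = 14 - 0 = 14.
rank(im d_{0+1}) = 2.
rank H_0 = 14 - 2 = 12

12


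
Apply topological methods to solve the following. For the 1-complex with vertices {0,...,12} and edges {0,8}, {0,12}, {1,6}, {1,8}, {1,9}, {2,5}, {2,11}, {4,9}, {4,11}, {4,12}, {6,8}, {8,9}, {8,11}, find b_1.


b_1 = E - V + (number of components).
E = 13, V = 13, components = 4.
b_1 = 13 - 13 + 4 = 4

4


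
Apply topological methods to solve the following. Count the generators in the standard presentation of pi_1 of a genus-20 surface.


Standard presentation: pi_1(Sigma_g) = <a_1,b_1,...,a_g,b_g | [a_1,b_1]...[a_g,b_g] = 1>.
Number of generators = 2g = 2*20 = 40

40


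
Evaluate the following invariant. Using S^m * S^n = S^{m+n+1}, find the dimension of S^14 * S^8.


Join of spheres: S^m * S^n = S^{m+n+1}.
dim = 14 + 8 + 1 = 23

23


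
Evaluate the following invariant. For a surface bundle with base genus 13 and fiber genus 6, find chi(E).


For a fiber bundle F -> E -> B (with CW structure): chi(E) = chi(B) * chi(F).
chi(Sigma_13) = -24, chi(Sigma_6) = -10.
chi(E) = (-24) * (-10) = 240

240


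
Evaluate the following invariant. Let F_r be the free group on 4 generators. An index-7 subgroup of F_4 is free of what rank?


Nielsen-Schreier: an index-n subgroup of F_r is free of rank 1 + n(r-1).
Equivalently: chi(cover) = n*chi(base); chi(vee_r S^1) = 1 - 4 = -3.
chi(E) = 7*(-3) = -21; rank = 1 - chi(E) = 1 - (-21) = 22.
rank = 1 + 7*(4-1) = 1 + 21 = 22

22


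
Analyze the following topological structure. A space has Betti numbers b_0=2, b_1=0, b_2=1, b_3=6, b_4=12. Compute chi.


chi = sum_k (-1)^k b_k.
= (2) + (0) + (1) + (-6) + (12)
= 9

9


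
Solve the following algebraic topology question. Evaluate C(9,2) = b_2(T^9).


By the Kunneth formula, b_k(T^n) = C(n,k).
b_2(T^9) = C(9,2).
C(9,2) = 9!/(2!*7!) = 36

36


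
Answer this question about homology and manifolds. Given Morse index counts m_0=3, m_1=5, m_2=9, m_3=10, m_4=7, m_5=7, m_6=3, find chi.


Morse theory: chi(M) = sum_k (-1)^k m_k where m_k = #(index-k critical points).
= (3) + (-5) + (9) + (-10) + (7) + (-7) + (3) = 0

0


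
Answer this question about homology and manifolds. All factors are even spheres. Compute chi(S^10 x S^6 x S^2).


chi is multiplicative: chi(X x Y) = chi(X) chi(Y).
Each even-dim sphere has chi = 2. There are 3 factors.
chi = 2^3 = 8

8


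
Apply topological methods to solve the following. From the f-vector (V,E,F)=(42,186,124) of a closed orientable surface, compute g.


chi = V - E + F = 42 - 186 + 124 = -20
For orientable closed surface: chi = 2 - 2g, so g = (2 - chi)/2.
g = (2 - (-20)) / 2 = 22 / 2 = 11

11


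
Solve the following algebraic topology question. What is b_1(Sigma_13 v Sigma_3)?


For a wedge: H_1(A v B) = H_1(A) + H_1(B).
b_1(Sigma_13) = 26, b_1(Sigma_3) = 6.
b_1 = 26 + 6 = 32

32


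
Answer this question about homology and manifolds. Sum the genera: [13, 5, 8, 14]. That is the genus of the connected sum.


Genus is additive under connected sum of orientable surfaces.
g = 13 + 5 + 8 + 14 = 40

40


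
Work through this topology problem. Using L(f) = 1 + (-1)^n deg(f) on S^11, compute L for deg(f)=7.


On S^11: L(f) = tr(f_0*) + (-1)^11 tr(f_11*) = 1 + (-1)^11 * deg(f).
L(f) = 1 + (-1)^11 * 7 = 1 + -7 = -6

-6


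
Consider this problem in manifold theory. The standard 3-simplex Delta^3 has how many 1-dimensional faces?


Delta^3 has 3+1 vertices. A 1-face is a choice of 1+1 vertices.
f_1 = C(3+1, 1+1) = C(4,2) = 6

6


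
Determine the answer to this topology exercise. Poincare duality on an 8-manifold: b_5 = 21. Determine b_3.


Poincare duality for closed orientable n-manifolds: b_k = b_{n-k}.
Here n = 8, so b_3 = b_5 = 21

21


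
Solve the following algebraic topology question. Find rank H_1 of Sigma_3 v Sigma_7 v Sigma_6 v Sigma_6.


For a wedge X v Y: reduced H_k(X v Y) = H_k(X) + H_k(Y).
Each Sigma_g contributes b_1 = 2g.
b_1 = 6 + 14 + 12 + 12 = 44

44


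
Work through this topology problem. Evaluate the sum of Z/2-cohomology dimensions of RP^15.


H^k(RP^15; Z/2) = Z/2 for each 0 <= k <= 15.
Total dimension = 15 + 1 = 16

16


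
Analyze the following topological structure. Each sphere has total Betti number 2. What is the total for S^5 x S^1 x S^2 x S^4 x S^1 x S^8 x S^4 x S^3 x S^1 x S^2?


Total Betti number is multiplicative under products.
Each S^d (d>=1) has total Betti number 2.
There are 10 sphere factors.
Total = 2^10 = 1024

1024


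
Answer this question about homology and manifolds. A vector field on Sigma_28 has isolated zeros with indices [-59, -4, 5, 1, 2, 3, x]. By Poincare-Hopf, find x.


Poincare-Hopf: sum of indices = chi(M).
chi(Sigma_28) = 2 - 2*28 = -54.
Sum of known indices = -52.
x = chi - (sum known) = -54 - (-52) = -2

-2


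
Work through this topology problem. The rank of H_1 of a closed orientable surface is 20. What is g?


For a closed orientable surface: b_1 = 2g.
20 = 2g
g = 20 / 2 = 10

10


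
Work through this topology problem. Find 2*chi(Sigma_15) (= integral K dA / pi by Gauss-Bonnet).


Gauss-Bonnet: integral K dA = 2*pi*chi(M).
chi(Sigma_15) = 2 - 2*15 = -28.
(integral K dA)/pi = 2*chi = 2*(-28) = -56

-56


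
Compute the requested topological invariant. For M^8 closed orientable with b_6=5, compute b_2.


Poincare duality for closed orientable n-manifolds: b_k = b_{n-k}.
Here n = 8, so b_2 = b_6 = 5

5


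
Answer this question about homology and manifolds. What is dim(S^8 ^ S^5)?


S^m ^ S^n = S^{m+n}.
k = 8 + 5 = 13

13


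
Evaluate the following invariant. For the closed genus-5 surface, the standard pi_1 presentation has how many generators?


Standard presentation: pi_1(Sigma_g) = <a_1,b_1,...,a_g,b_g | [a_1,b_1]...[a_g,b_g] = 1>.
Number of generators = 2g = 2*5 = 10

10


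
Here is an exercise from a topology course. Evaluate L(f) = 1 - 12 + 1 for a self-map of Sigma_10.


L(f) = tr(f_0*) - tr(f_1*) + tr(f_2*).
= 1 - (12) + (1)
= -10

-10


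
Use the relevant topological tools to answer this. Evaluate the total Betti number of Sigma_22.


For Sigma_22: b_0 = 1, b_1 = 2g = 44, b_2 = 1.
Total = 1 + 44 + 1 = 46

46


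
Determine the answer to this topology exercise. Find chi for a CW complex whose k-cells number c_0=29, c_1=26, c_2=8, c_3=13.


chi = sum_k (-1)^k c_k.
= (-1)^0*29 + (-1)^1*26 + (-1)^2*8 + (-1)^3*13
= (29) + (-26) + (8) + (-13)
= -2

-2


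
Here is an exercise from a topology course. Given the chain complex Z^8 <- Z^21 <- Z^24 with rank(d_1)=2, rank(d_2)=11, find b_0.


rank H_k = rank(ker d_k) - rank(im d_{k+1}).
rank(ker d_0) = rank(C_0) - rank(d_0) = 8 - 0 = 8.
rank(im d_{0+1}) = 2.
rank H_0 = 8 - 2 = 6

6


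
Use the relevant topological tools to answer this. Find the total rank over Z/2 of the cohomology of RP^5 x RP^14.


dim H^*(RP^n; Z/2) = n+1 (one Z/2 in each degree 0..n).
Total Betti number is multiplicative.
Total = (5+1) * (14+1) = 6 * 15 = 90

90


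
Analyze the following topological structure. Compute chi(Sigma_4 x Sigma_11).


chi(Sigma_4) = 2 - 2*4 = -6
chi(Sigma_11) = 2 - 2*11 = -20
chi(product) = (-6) * (-20) = 120

120


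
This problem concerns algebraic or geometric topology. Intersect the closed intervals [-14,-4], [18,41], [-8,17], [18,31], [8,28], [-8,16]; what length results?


Intersection = [max(a_i), min(b_i)] = [18, -4].
Since 18 > -4, the intersection is empty.
Length = 0

0


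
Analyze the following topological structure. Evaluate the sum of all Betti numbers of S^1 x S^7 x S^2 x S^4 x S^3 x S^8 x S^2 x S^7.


Total Betti number is multiplicative under products.
Each S^d (d>=1) has total Betti number 2.
There are 8 sphere factors.
Total = 2^8 = 256

256


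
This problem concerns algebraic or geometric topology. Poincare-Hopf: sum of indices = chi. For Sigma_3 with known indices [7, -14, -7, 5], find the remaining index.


Poincare-Hopf: sum of indices = chi(M).
chi(Sigma_3) = 2 - 2*3 = -4.
Sum of known indices = -9.
x = chi - (sum known) = -4 - (-9) = 5

5


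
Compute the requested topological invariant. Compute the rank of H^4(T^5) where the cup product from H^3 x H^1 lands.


Cup product: H^p x H^q -> H^{p+q}; here p+q = 3+1 = 4.
rank H^k(T^n) = C(n,k).
C(5,4) = 5

5


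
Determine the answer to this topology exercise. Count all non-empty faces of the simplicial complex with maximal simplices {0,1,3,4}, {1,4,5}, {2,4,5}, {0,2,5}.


Each maximal simplex on m vertices has 2^m - 1 nonempty faces.
Take the union (dedupe shared faces).
Total distinct faces = 26

26


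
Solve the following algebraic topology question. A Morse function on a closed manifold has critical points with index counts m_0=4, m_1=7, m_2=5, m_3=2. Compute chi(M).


Morse theory: chi(M) = sum_k (-1)^k m_k where m_k = #(index-k critical points).
= (4) + (-7) + (5) + (-2) = 0

0


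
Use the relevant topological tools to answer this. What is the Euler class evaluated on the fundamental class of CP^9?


For any closed oriented manifold, <e(TM),[M]> = chi(M).
chi(CP^9) = 9+1 = 10

10


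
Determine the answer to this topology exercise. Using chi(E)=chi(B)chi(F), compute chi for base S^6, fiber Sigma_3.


chi(S^6) = 2 (n even), chi(Sigma_3) = 2 - 2*3 = -4.
chi(E) = 2 * (-4) = -8

-8


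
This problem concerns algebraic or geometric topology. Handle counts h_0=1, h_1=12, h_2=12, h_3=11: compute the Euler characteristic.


Handles of index k contribute (-1)^k to chi (same as CW cells).
chi = (1) + (-12) + (12) + (-11) = -10

-10


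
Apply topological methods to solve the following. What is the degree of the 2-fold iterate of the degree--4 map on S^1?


deg(f) = -4. Degree is multiplicative: deg(f^2) = (deg f)^2.
deg(f^2) = (-4)^2 = 16

16


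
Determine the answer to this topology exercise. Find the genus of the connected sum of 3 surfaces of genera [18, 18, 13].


Genus is additive under connected sum of orientable surfaces.
g = 18 + 18 + 13 = 49

49


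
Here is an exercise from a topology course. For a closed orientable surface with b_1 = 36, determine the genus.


For a closed orientable surface: b_1 = 2g.
36 = 2g
g = 36 / 2 = 18

18


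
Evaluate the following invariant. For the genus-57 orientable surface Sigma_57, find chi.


For a closed orientable surface of genus g: chi = 2 - 2g.
Here g = 57.
chi = 2 - 2*57 = 2 - 114 = -112

-112


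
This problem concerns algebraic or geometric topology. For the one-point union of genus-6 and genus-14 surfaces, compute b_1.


For a wedge: H_1(A v B) = H_1(A) + H_1(B).
b_1(Sigma_6) = 12, b_1(Sigma_14) = 28.
b_1 = 12 + 28 = 40

40


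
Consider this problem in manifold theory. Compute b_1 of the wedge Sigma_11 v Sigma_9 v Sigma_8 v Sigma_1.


For a wedge X v Y: reduced H_k(X v Y) = H_k(X) + H_k(Y).
Each Sigma_g contributes b_1 = 2g.
b_1 = 22 + 18 + 16 + 2 = 58

58


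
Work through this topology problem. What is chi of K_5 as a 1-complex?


K_5: V = 5, E = C(5,2) = 10.
chi = V - E = 5 - 10 = -5

-5


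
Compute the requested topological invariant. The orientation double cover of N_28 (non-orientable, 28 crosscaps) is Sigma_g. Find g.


chi(N_28) = 2 - 28 = -26.
Double cover: chi(Sigma_g) = 2 * chi(N_28) = 2*(-26) = -52.
2 - 2g = -52, so g = (2 - (-52))/2 = 54/2 = 27

27


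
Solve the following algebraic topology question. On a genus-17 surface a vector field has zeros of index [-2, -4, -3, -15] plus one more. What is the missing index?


Poincare-Hopf: sum of indices = chi(M).
chi(Sigma_17) = 2 - 2*17 = -32.
Sum of known indices = -24.
x = chi - (sum known) = -32 - (-24) = -8

-8


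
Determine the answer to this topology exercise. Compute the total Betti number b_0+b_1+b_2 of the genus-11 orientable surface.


For Sigma_11: b_0 = 1, b_1 = 2g = 22, b_2 = 1.
Total = 1 + 22 + 1 = 24

24


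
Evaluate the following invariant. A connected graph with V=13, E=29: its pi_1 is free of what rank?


For a connected graph: rank(pi_1) = b_1 = E - V + 1 = 1 - chi.
chi = V - E = 13 - 29 = -16.
rank = 1 - (-16) = 29 - 13 + 1 = 17

17


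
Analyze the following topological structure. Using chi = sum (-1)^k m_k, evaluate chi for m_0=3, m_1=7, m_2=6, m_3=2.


Morse theory: chi(M) = sum_k (-1)^k m_k where m_k = #(index-k critical points).
= (3) + (-7) + (6) + (-2) = 0

0


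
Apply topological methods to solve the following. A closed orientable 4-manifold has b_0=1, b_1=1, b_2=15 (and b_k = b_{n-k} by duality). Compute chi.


By Poincare duality b_k = b_{4-k}, so full Betti numbers: b_0=1, b_1=1, b_2=15, b_3=1, b_4=1.
chi = sum (-1)^k b_k = 15

15


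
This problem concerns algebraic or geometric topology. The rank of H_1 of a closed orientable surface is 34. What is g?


For a closed orientable surface: b_1 = 2g.
34 = 2g
g = 34 / 2 = 17

17


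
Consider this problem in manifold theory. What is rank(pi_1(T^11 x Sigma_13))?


pi_1(A x B) = pi_1(A) x pi_1(B); rank of abelianization = b_1.
b_1(T^11) = 11, b_1(Sigma_13) = 2*13 = 26.
b_1(product) = 11 + 26 = 37

37


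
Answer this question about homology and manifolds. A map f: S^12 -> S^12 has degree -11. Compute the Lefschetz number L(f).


On S^12: L(f) = tr(f_0*) + (-1)^12 tr(f_12*) = 1 + (-1)^12 * deg(f).
L(f) = 1 + (-1)^12 * -11 = 1 + -11 = -10

-10


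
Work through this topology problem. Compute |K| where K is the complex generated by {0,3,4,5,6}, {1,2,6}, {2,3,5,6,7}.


Each maximal simplex on m vertices has 2^m - 1 nonempty faces.
Take the union (dedupe shared faces).
Total distinct faces = 59

59


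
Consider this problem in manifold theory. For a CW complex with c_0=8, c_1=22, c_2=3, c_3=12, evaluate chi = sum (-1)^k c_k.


chi = sum_k (-1)^k c_k.
= (-1)^0*8 + (-1)^1*22 + (-1)^2*3 + (-1)^3*12
= (8) + (-22) + (3) + (-12)
= -23

-23


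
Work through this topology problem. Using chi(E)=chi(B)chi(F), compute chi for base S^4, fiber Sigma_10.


chi(S^4) = 2 (n even), chi(Sigma_10) = 2 - 2*10 = -18.
chi(E) = 2 * (-18) = -36

-36


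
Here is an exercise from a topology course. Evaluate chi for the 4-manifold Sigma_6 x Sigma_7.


chi(Sigma_6) = 2 - 2*6 = -10
chi(Sigma_7) = 2 - 2*7 = -12
chi(product) = (-10) * (-12) = 120

120


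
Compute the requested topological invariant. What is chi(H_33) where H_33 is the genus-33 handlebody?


A genus-g handlebody deformation retracts to a wedge of g circles.
chi(vee_g S^1) = 1 - g.
chi(H_33) = 1 - 33 = -32

-32


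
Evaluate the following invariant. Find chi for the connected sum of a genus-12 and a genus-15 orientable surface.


chi(Sigma_12) = 2 - 2*12 = -22
chi(Sigma_15) = 2 - 2*15 = -28
For surfaces: chi(A#B) = chi(A) + chi(B) - 2.
chi = -22 + -28 - 2 = -52

-52


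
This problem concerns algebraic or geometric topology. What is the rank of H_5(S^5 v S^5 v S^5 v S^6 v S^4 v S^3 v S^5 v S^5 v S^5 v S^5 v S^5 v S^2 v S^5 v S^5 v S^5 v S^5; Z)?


For a wedge of spheres, H_k (k>0) is free on one generator per sphere of dimension k.
Spheres of dimension 5: count = 12.
b_5 = 12

12


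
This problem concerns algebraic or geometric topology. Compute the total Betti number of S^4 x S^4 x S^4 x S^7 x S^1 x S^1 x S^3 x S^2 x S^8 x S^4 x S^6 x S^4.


Total Betti number is multiplicative under products.
Each S^d (d>=1) has total Betti number 2.
There are 12 sphere factors.
Total = 2^12 = 4096

4096


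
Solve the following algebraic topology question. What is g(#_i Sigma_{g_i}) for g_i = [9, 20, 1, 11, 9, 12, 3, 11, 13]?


Genus is additive under connected sum of orientable surfaces.
g = 9 + 20 + 1 + 11 + 9 + 12 + 3 + 11 + 13 = 89

89


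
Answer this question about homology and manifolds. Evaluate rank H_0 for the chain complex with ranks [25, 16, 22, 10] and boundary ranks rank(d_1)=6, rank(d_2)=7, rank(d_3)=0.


rank H_k = rank(ker d_k) - rank(im d_{k+1}).
rank(ker d_0) = rank(C_0) - rank(d_0) = 25 - 0 = 25.
rank(im d_{0+1}) = 6.
rank H_0 = 25 - 6 = 19

19


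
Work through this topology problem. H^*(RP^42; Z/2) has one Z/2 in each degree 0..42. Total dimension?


H^k(RP^42; Z/2) = Z/2 for each 0 <= k <= 42.
Total dimension = 42 + 1 = 43

43


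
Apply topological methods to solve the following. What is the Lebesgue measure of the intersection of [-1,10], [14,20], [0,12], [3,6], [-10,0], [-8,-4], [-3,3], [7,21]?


Intersection = [max(a_i), min(b_i)] = [14, -4].
Since 14 > -4, the intersection is empty.
Length = 0

0


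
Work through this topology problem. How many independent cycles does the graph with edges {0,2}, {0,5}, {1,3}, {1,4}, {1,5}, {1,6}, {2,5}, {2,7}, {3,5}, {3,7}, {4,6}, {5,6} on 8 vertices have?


b_1 = E - V + (number of components).
E = 12, V = 8, components = 1.
b_1 = 12 - 8 + 1 = 5

5


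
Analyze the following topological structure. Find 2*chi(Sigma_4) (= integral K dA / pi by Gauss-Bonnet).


Gauss-Bonnet: integral K dA = 2*pi*chi(M).
chi(Sigma_4) = 2 - 2*4 = -6.
(integral K dA)/pi = 2*chi = 2*(-6) = -12

-12


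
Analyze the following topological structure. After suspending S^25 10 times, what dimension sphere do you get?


Each suspension raises dimension by 1: Sigma S^n = S^{n+1}.
Sigma^10 S^25 = S^{25+10} = S^35

35


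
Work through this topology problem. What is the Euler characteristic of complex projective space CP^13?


CP^13 has one cell in each even dimension 0, 2, ..., 2*13 (13+1 cells total).
All cells are even-dimensional, so chi = number of cells.
chi = 13 + 1 = 14

14


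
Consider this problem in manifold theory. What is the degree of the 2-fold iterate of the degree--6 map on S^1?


deg(f) = -6. Degree is multiplicative: deg(f^2) = (deg f)^2.
deg(f^2) = (-6)^2 = 36

36


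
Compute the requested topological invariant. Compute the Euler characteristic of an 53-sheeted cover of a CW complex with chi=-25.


For a finite covering: chi(E) = (number of sheets) * chi(B).
chi(E) = 53 * (-25) = -1325

-1325


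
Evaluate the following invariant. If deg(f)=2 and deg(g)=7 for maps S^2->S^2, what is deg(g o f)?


Degree is multiplicative under composition: deg(g o f) = deg(g) * deg(f).
= 7 * 2 = 14

14


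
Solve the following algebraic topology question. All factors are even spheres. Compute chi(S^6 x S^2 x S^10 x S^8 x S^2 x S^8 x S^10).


chi is multiplicative: chi(X x Y) = chi(X) chi(Y).
Each even-dim sphere has chi = 2. There are 7 factors.
chi = 2^7 = 128

128


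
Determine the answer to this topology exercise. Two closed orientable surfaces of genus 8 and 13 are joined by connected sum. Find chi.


chi(Sigma_8) = 2 - 2*8 = -14
chi(Sigma_13) = 2 - 2*13 = -24
For surfaces: chi(A#B) = chi(A) + chi(B) - 2.
chi = -14 + -24 - 2 = -40

-40


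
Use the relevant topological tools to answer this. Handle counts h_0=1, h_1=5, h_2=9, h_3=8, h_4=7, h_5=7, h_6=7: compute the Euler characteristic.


Handles of index k contribute (-1)^k to chi (same as CW cells).
chi = (1) + (-5) + (9) + (-8) + (7) + (-7) + (7) = 4

4


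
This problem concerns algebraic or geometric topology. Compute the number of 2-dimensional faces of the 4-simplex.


Delta^4 has 4+1 vertices. A 2-face is a choice of 2+1 vertices.
f_2 = C(4+1, 2+1) = C(5,3) = 10

10


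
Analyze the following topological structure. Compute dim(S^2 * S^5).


Join of spheres: S^m * S^n = S^{m+n+1}.
dim = 2 + 5 + 1 = 8

8


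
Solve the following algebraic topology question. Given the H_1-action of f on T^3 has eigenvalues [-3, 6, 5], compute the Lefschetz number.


For a torus self-map: L(f) = det(I - A) where A acts on H_1.
L(f) = (1--3) * (1-6) * (1-5) = 4 * -5 * -4 = 80

80


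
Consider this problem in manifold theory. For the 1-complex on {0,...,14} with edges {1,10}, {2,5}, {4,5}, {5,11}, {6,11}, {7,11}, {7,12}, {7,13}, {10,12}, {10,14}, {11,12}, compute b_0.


Run DFS/union-find over 15 vertices.
V = 15, E = 11.
Number of components = 5

5


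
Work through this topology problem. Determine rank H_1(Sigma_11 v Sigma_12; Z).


For a wedge: H_1(A v B) = H_1(A) + H_1(B).
b_1(Sigma_11) = 22, b_1(Sigma_12) = 24.
b_1 = 22 + 24 = 46

46


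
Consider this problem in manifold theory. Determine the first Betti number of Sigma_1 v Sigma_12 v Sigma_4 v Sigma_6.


For a wedge X v Y: reduced H_k(X v Y) = H_k(X) + H_k(Y).
Each Sigma_g contributes b_1 = 2g.
b_1 = 2 + 24 + 8 + 12 = 46

46


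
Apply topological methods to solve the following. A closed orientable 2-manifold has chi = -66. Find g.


chi = 2 - 2g for closed orientable surfaces.
-66 = 2 - 2g
2g = 2 - (-66) = 68
g = 34

34


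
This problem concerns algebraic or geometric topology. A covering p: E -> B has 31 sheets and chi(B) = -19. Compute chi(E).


For a finite covering: chi(E) = (number of sheets) * chi(B).
chi(E) = 31 * (-19) = -589

-589


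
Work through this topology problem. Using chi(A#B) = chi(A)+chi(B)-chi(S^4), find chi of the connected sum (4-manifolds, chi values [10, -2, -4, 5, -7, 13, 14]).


For n-manifolds: chi(A#B) = chi(A) + chi(B) - chi(S^4).
chi(S^4) = 1 + (-1)^4 = 2.
chi(#) = (sum chi_i) - (7-1)*chi(S^4) = 29 - 6*2 = 17

17


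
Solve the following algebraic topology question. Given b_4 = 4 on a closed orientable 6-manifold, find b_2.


Poincare duality for closed orientable n-manifolds: b_k = b_{n-k}.
Here n = 6, so b_2 = b_4 = 4

4


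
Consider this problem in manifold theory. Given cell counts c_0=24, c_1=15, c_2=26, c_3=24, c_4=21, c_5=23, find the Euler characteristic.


chi = sum_k (-1)^k c_k.
= (-1)^0*24 + (-1)^1*15 + (-1)^2*26 + (-1)^3*24 + (-1)^4*21 + (-1)^5*23
= (24) + (-15) + (26) + (-24) + (21) + (-23)
= 9

9


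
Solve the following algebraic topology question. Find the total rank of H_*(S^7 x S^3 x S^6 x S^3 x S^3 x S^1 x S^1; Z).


Total Betti number is multiplicative under products.
Each S^d (d>=1) has total Betti number 2.
There are 7 sphere factors.
Total = 2^7 = 128

128
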